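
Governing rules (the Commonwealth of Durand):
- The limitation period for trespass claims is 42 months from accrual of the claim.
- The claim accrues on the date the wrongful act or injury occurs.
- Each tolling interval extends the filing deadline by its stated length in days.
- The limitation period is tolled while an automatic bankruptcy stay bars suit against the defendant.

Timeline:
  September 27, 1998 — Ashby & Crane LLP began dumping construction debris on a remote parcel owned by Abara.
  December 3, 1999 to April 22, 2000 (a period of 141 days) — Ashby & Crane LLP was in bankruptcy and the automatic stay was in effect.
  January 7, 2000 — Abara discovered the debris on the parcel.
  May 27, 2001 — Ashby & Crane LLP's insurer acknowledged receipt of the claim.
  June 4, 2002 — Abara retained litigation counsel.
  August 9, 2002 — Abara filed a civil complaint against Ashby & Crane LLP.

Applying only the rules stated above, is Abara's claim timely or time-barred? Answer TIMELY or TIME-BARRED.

Accrual is governed by the date of the act, so the period began to run on September 27, 1998; the later discovery on January 7, 2000 is irrelevant under the stated rule.
42 months from September 27, 1998 is March 27, 2002.
Because the automatic bankruptcy stay ran from December 3, 1999 to April 22, 2000, the deadline is extended by 141 days to August 15, 2002.
Nothing else in the chronology tolls or restarts the period.
The August 9, 2002 filing precedes the August 15, 2002 deadline; the claim is timely.

TIMELY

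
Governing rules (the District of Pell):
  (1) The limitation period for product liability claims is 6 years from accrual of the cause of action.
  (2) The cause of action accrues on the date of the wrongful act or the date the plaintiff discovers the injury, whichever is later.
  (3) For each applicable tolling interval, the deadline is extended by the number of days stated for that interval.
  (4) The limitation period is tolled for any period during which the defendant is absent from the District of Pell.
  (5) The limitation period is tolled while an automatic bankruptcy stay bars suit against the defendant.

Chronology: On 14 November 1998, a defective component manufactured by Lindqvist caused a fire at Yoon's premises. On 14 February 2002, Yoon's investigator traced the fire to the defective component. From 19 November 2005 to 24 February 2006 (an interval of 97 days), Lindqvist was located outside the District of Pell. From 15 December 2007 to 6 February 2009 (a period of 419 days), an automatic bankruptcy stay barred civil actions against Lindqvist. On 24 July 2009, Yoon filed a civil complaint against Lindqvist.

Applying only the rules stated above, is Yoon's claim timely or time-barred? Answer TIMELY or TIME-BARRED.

Taking the later of the act (14 November 1998) and discovery (14 February 2002), the claim accrued on 14 February 2002.
6 years from 14 February 2002 is 14 February 2008.
The defendant's absence from the jurisdiction from 19 November 2005 to 24 February 2006 tolled the period for 97 days, extending the deadline to 21 May 2008.
The automatic bankruptcy stay from 15 December 2007 to 6 February 2009 tolled the period for 419 days, extending the deadline to 14 July 2009.
Filing on 24 July 2009 missed the 14 July 2009 deadline — the action is time-barred.

TIME-BARRED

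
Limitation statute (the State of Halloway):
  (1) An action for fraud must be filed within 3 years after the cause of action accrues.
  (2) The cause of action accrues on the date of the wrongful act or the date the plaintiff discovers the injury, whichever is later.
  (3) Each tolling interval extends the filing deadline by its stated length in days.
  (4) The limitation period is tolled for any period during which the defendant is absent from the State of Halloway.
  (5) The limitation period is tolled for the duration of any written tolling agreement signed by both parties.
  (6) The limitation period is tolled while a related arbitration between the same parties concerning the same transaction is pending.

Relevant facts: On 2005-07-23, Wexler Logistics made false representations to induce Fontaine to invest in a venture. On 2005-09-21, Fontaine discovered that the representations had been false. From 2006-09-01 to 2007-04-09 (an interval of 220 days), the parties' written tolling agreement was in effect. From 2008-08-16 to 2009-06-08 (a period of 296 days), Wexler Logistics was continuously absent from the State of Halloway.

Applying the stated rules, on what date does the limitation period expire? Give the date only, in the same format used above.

Taking the later of the act (2005-07-23) and discovery (2005-09-21), the claim accrued on 2005-09-21.
The untolled deadline — 3 years after 2005-09-21 — is 2008-09-21.
The period was tolled for 220 days by the written tolling agreement (2006-09-01 to 2007-04-09), pushing the deadline to 2009-04-29.
The defendant's absence from the jurisdiction from 2008-08-16 to 2009-06-08 tolled the period for 296 days, extending the deadline to 2010-02-19.

2010-02-19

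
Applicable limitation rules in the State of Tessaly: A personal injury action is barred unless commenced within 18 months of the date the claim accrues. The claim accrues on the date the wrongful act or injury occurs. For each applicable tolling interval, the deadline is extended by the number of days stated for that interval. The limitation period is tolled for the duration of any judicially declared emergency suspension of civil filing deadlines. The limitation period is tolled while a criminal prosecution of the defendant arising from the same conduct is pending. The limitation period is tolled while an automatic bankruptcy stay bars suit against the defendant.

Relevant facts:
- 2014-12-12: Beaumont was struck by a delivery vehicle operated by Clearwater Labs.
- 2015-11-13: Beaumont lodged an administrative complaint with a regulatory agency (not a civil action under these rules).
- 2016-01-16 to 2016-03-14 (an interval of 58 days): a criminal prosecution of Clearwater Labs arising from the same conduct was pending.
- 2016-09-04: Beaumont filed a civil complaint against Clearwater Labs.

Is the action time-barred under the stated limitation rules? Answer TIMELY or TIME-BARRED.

The claim accrued on 2014-12-12, when the wrongful act occurred.
18 months from 2014-12-12 is 2016-06-12.
The pending criminal prosecution from 2016-01-16 to 2016-03-14 tolled the period for 58 days, extending the deadline to 2016-08-09.
None of the other events listed affects the running of the period under the stated rules.
Filing on 2016-09-04 missed the 2016-08-09 deadline — the action is time-barred.

TIME-BARRED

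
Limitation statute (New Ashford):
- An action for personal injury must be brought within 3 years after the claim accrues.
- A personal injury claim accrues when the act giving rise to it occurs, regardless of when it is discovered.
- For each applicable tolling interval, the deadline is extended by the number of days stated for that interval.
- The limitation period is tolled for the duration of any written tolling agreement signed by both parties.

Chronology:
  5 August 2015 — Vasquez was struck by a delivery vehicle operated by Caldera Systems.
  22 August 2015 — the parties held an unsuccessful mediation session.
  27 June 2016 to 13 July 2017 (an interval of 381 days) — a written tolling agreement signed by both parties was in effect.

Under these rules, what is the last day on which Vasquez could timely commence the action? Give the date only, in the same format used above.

The claim accrued on 5 August 2015, when the wrongful act occurred.
The untolled deadline — 3 years after 5 August 2015 — is 5 August 2018.
The written tolling agreement from 27 June 2016 to 13 July 2017 tolled the period for 381 days, extending the deadline to 21 August 2019.
None of the other events listed affects the running of the period under the stated rules.

21 August 2019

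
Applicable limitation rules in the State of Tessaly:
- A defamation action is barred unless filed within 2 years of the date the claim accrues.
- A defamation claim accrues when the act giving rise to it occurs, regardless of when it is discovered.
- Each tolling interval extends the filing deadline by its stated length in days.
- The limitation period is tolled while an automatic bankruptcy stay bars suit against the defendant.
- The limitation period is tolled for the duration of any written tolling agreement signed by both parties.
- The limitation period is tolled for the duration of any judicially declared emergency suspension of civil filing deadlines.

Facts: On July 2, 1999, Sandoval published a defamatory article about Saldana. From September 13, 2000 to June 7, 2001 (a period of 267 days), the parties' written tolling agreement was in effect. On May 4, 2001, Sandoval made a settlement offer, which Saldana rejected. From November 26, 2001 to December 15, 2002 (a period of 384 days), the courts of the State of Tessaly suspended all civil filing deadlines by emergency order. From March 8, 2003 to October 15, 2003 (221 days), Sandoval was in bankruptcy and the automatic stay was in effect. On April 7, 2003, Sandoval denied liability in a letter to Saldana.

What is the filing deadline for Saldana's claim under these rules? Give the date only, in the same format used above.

November 21, 2003

The claim accrued on July 2, 1999, when the wrongful act occurred.
Adding the 2 years base period to July 2, 1999 gives a deadline of July 2, 2001, before any tolling.
Because the written tolling agreement ran from September 13, 2000 to June 7, 2001, the deadline is extended by 267 days to March 26, 2002.
Because the emergency suspension of filing deadlines ran from November 26, 2001 to December 15, 2002, the deadline is extended by 384 days to April 14, 2003.
Because the automatic bankruptcy stay ran from March 8, 2003 to October 15, 2003, the deadline is extended by 221 days to November 21, 2003.
The other events in the timeline have no effect on the limitation period under the stated rules.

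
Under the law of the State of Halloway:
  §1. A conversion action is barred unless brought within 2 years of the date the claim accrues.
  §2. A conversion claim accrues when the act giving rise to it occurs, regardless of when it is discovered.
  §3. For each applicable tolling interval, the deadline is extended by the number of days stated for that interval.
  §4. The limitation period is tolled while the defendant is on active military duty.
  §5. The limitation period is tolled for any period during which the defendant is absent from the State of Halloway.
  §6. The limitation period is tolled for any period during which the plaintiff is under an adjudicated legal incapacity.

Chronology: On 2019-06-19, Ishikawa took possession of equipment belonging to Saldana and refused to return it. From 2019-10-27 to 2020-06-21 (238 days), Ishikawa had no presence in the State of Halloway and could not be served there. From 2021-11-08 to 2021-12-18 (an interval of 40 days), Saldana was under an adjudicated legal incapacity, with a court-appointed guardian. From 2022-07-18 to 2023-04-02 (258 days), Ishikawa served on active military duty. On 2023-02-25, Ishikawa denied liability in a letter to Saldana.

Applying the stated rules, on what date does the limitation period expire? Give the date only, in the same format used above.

2022-03-24

The limitation period began to run on 2019-06-19.
The untolled deadline — 2 years after 2019-06-19 — is 2021-06-19.
The period was tolled for 238 days by the defendant's absence from the jurisdiction (2019-10-27 to 2020-06-21), pushing the deadline to 2022-02-12.
Because the plaintiff's legal incapacity ran from 2021-11-08 to 2021-12-18, the deadline is extended by 40 days to 2022-03-24.
By the time the defendant's active military service began on 2022-07-18, the limitation period had already expired on 2022-03-24; that interval cannot revive it.
None of the other events listed affects the running of the period under the stated rules.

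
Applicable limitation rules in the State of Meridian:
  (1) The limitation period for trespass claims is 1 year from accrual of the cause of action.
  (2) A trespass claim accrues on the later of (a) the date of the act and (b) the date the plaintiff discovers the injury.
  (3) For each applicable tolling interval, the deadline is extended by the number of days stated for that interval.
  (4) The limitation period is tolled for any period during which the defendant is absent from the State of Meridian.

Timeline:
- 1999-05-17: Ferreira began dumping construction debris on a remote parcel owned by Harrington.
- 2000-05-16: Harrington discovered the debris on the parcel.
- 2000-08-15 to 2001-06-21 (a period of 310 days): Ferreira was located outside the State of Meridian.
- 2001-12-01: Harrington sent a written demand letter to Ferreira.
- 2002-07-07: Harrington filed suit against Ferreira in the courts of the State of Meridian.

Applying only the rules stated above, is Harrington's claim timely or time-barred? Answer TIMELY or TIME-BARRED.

Taking the later of the act (1999-05-17) and discovery (2000-05-16), the claim accrued on 2000-05-16.
Adding the 1 year base period to 2000-05-16 gives a deadline of 2001-05-16, before any tolling.
The period was tolled for 310 days by the defendant's absence from the jurisdiction (2000-08-15 to 2001-06-21), pushing the deadline to 2002-03-22.
None of the other events listed affects the running of the period under the stated rules.
Harrington filed on 2002-07-07, after the 2002-03-22 deadline, so the action is time-barred.

TIME-BARRED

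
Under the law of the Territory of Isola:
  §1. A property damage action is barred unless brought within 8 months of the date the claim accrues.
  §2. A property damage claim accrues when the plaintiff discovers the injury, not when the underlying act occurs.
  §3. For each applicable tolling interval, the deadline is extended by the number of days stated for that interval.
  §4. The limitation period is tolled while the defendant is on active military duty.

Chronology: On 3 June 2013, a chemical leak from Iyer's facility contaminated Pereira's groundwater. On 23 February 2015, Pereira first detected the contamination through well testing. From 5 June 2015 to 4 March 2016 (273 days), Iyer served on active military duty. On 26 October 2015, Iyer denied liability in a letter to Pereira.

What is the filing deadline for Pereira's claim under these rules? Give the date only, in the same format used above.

22 July 2016

Under the discovery rule, the claim accrued on 23 February 2015, when Pereira discovered the injury — not on the 3 June 2013 date of the underlying act.
Adding the 8 months base period to 23 February 2015 gives a deadline of 23 October 2015, before any tolling.
The period was tolled for 273 days by the defendant's active military service (5 June 2015 to 4 March 2016), pushing the deadline to 22 July 2016.
The other events in the timeline have no effect on the limitation period under the stated rules.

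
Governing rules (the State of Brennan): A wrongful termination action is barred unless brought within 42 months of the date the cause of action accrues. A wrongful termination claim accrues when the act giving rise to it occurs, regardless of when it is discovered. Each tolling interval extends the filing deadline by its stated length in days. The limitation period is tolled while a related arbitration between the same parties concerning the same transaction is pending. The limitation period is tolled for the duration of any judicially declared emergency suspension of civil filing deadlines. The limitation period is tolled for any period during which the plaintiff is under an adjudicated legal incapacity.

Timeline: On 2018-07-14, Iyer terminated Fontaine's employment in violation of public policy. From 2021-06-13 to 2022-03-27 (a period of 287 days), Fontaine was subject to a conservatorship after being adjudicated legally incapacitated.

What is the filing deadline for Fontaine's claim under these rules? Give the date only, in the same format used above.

The claim accrued on 2018-07-14, when the wrongful act occurred.
The untolled deadline — 42 months after 2018-07-14 — is 2022-01-14.
The period was tolled for 287 days by the plaintiff's legal incapacity (2021-06-13 to 2022-03-27), pushing the deadline to 2022-10-28.

2022-10-28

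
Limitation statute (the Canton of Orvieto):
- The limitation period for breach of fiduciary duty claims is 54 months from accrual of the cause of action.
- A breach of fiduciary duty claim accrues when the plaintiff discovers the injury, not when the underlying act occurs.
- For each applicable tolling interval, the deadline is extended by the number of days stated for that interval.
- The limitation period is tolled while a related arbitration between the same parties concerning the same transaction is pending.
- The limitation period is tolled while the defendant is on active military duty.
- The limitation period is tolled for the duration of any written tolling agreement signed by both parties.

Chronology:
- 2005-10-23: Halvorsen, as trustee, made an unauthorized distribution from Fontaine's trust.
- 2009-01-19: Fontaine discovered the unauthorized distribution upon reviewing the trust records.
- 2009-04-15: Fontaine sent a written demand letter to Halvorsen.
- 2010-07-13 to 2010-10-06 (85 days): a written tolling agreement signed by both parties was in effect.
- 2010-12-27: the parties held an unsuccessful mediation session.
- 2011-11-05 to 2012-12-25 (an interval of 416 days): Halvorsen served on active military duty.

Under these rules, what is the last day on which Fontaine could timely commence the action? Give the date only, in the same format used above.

Under the discovery rule, the claim accrued on 2009-01-19, when Fontaine discovered the injury — not on the 2005-10-23 date of the underlying act.
54 months from 2009-01-19 is 2013-07-19.
The period was tolled for 85 days by the written tolling agreement (2010-07-13 to 2010-10-06), pushing the deadline to 2013-10-12.
Because the defendant's active military service ran from 2011-11-05 to 2012-12-25, the deadline is extended by 416 days to 2014-12-02.
None of the other events listed affects the running of the period under the stated rules.

2014-12-02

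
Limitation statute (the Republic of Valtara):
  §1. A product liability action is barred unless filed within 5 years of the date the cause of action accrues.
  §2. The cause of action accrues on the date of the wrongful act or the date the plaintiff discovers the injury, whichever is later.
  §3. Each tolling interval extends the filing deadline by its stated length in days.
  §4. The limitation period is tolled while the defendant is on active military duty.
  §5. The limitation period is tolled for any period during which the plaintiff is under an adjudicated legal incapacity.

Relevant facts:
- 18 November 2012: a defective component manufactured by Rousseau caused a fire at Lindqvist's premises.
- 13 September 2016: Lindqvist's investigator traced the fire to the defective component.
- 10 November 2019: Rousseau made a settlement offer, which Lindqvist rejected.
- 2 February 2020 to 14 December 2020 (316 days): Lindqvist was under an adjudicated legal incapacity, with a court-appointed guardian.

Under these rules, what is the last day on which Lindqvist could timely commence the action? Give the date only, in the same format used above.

26 July 2022

Taking the later of the act (18 November 2012) and discovery (13 September 2016), the claim accrued on 13 September 2016.
5 years from 13 September 2016 is 13 September 2021.
Because the plaintiff's legal incapacity ran from 2 February 2020 to 14 December 2020, the deadline is extended by 316 days to 26 July 2022.
Nothing else in the chronology tolls or restarts the period.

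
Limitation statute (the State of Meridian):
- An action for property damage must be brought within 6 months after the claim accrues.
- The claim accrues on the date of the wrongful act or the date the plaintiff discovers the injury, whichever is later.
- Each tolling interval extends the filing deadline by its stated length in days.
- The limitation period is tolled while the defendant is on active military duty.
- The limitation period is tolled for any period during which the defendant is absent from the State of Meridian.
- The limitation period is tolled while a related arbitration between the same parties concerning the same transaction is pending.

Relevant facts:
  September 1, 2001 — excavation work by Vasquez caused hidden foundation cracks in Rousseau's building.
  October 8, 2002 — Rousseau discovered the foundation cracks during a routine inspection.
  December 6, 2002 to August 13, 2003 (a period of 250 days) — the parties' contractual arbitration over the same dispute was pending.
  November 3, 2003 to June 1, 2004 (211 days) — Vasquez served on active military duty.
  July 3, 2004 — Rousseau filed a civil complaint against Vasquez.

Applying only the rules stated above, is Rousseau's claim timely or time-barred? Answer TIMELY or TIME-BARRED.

Because discovery on October 8, 2002 post-dates the September 1, 2001 act, accrual under the later-of rule falls on October 8, 2002.
Adding the 6 months base period to October 8, 2002 gives a deadline of April 8, 2003, before any tolling.
Because the pending related arbitration ran from December 6, 2002 to August 13, 2003, the deadline is extended by 250 days to December 14, 2003.
The period was tolled for 211 days by the defendant's active military service (November 3, 2003 to June 1, 2004), pushing the deadline to July 12, 2004.
Filing on July 3, 2004 beat the July 12, 2004 deadline — the action is timely.

TIMELY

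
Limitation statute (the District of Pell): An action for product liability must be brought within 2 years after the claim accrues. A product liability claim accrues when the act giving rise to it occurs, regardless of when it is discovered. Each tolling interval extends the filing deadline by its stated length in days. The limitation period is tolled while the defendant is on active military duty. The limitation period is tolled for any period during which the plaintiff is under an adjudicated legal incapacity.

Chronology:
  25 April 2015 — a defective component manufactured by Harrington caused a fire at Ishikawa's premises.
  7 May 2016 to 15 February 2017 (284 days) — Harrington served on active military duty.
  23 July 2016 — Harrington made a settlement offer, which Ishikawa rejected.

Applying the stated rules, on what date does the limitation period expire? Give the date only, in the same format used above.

3 February 2018

The limitation period began to run on 25 April 2015.
Adding the 2 years base period to 25 April 2015 gives a deadline of 25 April 2017, before any tolling.
Because the defendant's active military service ran from 7 May 2016 to 15 February 2017, the deadline is extended by 284 days to 3 February 2018.
None of the other events listed affects the running of the period under the stated rules.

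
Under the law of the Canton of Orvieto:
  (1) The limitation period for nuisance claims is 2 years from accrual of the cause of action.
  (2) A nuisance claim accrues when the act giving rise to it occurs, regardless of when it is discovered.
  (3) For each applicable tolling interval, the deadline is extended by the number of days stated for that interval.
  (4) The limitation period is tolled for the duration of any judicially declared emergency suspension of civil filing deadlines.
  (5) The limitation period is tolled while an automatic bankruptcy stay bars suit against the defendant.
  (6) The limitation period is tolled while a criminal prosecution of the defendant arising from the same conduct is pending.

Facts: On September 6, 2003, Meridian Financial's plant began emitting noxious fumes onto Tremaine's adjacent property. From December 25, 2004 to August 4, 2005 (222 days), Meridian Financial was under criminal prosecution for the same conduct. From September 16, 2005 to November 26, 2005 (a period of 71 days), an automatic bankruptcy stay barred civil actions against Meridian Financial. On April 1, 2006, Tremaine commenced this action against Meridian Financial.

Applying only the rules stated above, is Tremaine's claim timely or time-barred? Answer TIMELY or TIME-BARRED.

The claim accrued on September 6, 2003, when the wrongful act occurred.
2 years from September 6, 2003 is September 6, 2005.
The period was tolled for 222 days by the pending criminal prosecution (December 25, 2004 to August 4, 2005), pushing the deadline to April 16, 2006.
The period was tolled for 71 days by the automatic bankruptcy stay (September 16, 2005 to November 26, 2005), pushing the deadline to June 26, 2006.
Tremaine filed on April 1, 2006, before the June 26, 2006 deadline, so the action is timely.

TIMELY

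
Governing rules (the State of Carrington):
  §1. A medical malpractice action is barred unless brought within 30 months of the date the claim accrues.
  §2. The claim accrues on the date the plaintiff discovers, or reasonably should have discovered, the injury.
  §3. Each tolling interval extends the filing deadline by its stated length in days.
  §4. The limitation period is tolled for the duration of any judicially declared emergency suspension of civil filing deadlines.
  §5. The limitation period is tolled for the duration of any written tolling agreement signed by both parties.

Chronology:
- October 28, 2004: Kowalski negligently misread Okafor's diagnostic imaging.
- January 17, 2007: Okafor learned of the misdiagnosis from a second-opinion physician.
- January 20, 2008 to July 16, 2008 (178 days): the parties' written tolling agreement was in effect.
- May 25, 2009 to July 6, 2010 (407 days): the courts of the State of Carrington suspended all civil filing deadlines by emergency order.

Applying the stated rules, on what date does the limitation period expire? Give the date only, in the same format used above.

February 22, 2011

The claim did not accrue until Okafor discovered the injury on January 17, 2007; the October 28, 2004 act date does not start the clock under the stated rule.
30 months from January 17, 2007 is July 17, 2009.
Because the written tolling agreement ran from January 20, 2008 to July 16, 2008, the deadline is extended by 178 days to January 11, 2010.
The emergency suspension of filing deadlines from May 25, 2009 to July 6, 2010 tolled the period for 407 days, extending the deadline to February 22, 2011.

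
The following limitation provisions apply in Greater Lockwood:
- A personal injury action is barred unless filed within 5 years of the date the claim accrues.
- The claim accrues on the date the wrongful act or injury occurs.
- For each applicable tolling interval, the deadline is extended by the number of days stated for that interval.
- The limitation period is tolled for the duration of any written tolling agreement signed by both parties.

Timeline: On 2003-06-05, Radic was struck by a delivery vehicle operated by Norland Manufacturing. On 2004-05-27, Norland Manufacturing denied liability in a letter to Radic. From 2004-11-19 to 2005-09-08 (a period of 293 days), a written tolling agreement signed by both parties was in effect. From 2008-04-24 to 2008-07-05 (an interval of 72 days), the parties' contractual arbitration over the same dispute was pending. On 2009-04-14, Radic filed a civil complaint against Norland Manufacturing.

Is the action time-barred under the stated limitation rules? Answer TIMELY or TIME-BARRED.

TIME-BARRED

The claim accrued on 2003-06-05, when the wrongful act occurred.
5 years from 2003-06-05 is 2008-06-05.
The period was tolled for 293 days by the written tolling agreement (2004-11-19 to 2005-09-08), pushing the deadline to 2009-03-25.
Although a pending arbitration ran from 2008-04-24 to 2008-07-05, the stated rules do not make that a tolling event, so it is disregarded.
Nothing else in the chronology tolls or restarts the period.
Radic filed on 2009-04-14, after the 2009-03-25 deadline, so the action is time-barred.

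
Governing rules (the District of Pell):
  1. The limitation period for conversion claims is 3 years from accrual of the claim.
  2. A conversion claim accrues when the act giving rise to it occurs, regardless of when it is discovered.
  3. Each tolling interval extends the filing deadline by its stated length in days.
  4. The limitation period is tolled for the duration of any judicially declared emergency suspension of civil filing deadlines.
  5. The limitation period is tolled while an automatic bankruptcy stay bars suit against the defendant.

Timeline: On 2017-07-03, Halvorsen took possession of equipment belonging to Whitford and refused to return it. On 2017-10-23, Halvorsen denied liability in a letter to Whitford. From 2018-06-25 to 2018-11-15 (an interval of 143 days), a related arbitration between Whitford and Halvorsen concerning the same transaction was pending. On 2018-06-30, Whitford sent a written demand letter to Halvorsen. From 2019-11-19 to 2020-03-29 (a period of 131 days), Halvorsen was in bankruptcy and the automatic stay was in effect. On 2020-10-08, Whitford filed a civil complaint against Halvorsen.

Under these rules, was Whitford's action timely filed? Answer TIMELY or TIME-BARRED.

TIMELY

The limitation period began to run on 2017-07-03.
Adding the 3 years base period to 2017-07-03 gives a deadline of 2020-07-03, before any tolling.
The automatic bankruptcy stay from 2019-11-19 to 2020-03-29 tolled the period for 131 days, extending the deadline to 2020-11-11.
The pending related arbitration from 2018-06-25 to 2018-11-15 does not toll the period, because no stated rule makes a pending arbitration a tolling event.
Nothing else in the chronology tolls or restarts the period.
Filing on 2020-10-08 beat the 2020-11-11 deadline — the action is timely.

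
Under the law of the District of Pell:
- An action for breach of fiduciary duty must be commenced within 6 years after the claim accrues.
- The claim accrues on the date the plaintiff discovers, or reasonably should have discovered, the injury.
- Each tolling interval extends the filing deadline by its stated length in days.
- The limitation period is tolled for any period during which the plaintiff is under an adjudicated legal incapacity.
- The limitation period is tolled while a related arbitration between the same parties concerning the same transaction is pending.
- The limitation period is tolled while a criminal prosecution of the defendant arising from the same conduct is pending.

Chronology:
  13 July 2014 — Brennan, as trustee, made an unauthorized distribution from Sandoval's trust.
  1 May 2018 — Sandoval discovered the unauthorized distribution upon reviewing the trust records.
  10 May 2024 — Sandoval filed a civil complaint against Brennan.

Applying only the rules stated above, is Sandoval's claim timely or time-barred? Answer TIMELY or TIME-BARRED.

The claim did not accrue until Sandoval discovered the injury on 1 May 2018; the 13 July 2014 act date does not start the clock under the stated rule.
Adding the 6 years base period to 1 May 2018 gives a deadline of 1 May 2024, before any tolling.
Filing on 10 May 2024 missed the 1 May 2024 deadline — the action is time-barred.

TIME-BARRED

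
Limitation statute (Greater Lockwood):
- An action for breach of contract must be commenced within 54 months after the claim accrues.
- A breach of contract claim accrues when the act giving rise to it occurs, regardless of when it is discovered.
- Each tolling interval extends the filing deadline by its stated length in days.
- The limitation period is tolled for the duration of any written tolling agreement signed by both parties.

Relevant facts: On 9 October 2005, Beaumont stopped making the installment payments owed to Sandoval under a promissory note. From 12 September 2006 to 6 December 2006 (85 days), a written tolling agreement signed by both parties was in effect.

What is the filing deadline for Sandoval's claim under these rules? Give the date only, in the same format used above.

The claim accrued on 9 October 2005, when the wrongful act occurred.
54 months from 9 October 2005 is 9 April 2010.
The period was tolled for 85 days by the written tolling agreement (12 September 2006 to 6 December 2006), pushing the deadline to 3 July 2010.

3 July 2010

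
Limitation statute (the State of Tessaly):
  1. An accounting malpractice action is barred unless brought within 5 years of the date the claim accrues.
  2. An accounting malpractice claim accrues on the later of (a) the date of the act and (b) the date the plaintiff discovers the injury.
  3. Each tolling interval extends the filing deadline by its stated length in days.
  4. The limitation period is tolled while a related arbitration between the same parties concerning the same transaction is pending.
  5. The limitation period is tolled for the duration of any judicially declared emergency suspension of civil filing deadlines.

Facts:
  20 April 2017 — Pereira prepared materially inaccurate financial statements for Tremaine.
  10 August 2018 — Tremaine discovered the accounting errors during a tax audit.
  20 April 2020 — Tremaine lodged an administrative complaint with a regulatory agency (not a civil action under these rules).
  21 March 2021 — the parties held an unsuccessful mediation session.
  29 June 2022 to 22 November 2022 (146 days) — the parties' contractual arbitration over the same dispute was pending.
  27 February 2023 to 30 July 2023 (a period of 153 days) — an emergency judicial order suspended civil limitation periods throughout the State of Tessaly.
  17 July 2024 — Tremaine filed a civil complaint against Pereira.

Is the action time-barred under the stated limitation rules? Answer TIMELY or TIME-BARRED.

Because discovery on 10 August 2018 post-dates the 20 April 2017 act, accrual under the later-of rule falls on 10 August 2018.
Adding the 5 years base period to 10 August 2018 gives a deadline of 10 August 2023, before any tolling.
The pending related arbitration from 29 June 2022 to 22 November 2022 tolled the period for 146 days, extending the deadline to 3 January 2024.
The period was tolled for 153 days by the emergency suspension of filing deadlines (27 February 2023 to 30 July 2023), pushing the deadline to 4 June 2024.
None of the other events listed affects the running of the period under the stated rules.
The 17 July 2024 filing falls after the 4 June 2024 deadline; the claim is time-barred.

TIME-BARRED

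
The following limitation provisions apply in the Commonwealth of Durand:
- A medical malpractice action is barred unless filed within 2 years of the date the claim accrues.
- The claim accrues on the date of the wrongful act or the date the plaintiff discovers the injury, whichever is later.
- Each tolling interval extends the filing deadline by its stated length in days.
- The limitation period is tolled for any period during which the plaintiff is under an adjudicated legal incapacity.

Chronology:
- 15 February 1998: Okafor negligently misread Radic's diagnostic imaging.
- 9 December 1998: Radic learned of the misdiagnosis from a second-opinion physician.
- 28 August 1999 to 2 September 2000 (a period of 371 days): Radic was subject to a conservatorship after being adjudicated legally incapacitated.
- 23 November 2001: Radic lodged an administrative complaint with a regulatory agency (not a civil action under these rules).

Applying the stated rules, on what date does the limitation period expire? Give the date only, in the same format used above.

Because discovery on 9 December 1998 post-dates the 15 February 1998 act, accrual under the later-of rule falls on 9 December 1998.
The untolled deadline — 2 years after 9 December 1998 — is 9 December 2000.
The period was tolled for 371 days by the plaintiff's legal incapacity (28 August 1999 to 2 September 2000), pushing the deadline to 15 December 2001.
Nothing else in the chronology tolls or restarts the period.

15 December 2001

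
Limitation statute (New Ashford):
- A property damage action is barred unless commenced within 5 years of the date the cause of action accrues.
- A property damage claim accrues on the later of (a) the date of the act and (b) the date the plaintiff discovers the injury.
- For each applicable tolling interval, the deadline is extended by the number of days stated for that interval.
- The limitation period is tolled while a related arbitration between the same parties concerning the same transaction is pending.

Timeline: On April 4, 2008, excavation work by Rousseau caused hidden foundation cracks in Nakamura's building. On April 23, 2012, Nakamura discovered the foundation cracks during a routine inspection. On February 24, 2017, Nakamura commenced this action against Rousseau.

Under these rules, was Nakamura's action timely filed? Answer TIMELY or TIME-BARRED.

The claim accrued on April 23, 2012 — the later of the April 4, 2008 act and the April 23, 2012 discovery.
The untolled deadline — 5 years after April 23, 2012 — is April 23, 2017.
Filing on February 24, 2017 beat the April 23, 2017 deadline — the action is timely.

TIMELY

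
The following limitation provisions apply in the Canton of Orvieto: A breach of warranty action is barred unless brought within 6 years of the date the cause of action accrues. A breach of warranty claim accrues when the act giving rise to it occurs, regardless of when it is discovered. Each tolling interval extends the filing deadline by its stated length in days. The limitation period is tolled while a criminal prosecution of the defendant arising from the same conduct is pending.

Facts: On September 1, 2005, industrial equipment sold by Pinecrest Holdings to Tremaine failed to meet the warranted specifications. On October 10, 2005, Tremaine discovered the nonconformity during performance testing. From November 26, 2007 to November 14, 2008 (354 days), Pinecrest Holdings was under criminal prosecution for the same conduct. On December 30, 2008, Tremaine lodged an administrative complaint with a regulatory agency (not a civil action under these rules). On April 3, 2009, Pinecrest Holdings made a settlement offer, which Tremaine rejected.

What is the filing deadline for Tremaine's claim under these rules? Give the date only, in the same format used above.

Because the rule ties accrual to occurrence, the claim accrued on September 1, 2005, not on the October 10, 2005 discovery date.
6 years from September 1, 2005 is September 1, 2011.
Because the pending criminal prosecution ran from November 26, 2007 to November 14, 2008, the deadline is extended by 354 days to August 20, 2012.
Nothing else in the chronology tolls or restarts the period.

August 20, 2012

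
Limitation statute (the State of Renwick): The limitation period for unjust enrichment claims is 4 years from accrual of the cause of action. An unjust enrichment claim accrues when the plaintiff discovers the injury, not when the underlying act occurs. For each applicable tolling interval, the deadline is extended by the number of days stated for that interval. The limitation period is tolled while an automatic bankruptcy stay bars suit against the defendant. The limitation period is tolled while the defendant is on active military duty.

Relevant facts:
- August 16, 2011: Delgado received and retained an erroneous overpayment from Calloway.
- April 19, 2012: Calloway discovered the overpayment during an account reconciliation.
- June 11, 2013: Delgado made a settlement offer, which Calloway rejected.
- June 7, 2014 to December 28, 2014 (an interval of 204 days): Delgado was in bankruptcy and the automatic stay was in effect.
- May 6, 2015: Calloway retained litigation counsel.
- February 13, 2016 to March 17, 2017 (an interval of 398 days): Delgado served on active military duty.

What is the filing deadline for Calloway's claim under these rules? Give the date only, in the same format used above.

December 12, 2017

Under the discovery rule, the claim accrued on April 19, 2012, when Calloway discovered the injury — not on the August 16, 2011 date of the underlying act.
The untolled deadline — 4 years after April 19, 2012 — is April 19, 2016.
The automatic bankruptcy stay from June 7, 2014 to December 28, 2014 tolled the period for 204 days, extending the deadline to November 9, 2016.
Because the defendant's active military service ran from February 13, 2016 to March 17, 2017, the deadline is extended by 398 days to December 12, 2017.
The other events in the timeline have no effect on the limitation period under the stated rules.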